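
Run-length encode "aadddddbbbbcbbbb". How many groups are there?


Input: aadddddbbbbcbbbb
Scanning for consecutive runs:
  Group 1: 'a' x 2 (positions 0-1)
  Group 2: 'd' x 5 (positions 2-6)
  Group 3: 'b' x 4 (positions 7-10)
  Group 4: 'c' x 1 (positions 11-11)
  Group 5: 'b' x 4 (positions 12-15)
Total groups: 5

5


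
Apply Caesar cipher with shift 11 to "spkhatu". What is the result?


Caesar cipher: shift "spkhatu" by 11
  's' (pos 18) + 11 = pos 3 = 'd'
  'p' (pos 15) + 11 = pos 0 = 'a'
  'k' (pos 10) + 11 = pos 21 = 'v'
  'h' (pos 7) + 11 = pos 18 = 's'
  'a' (pos 0) + 11 = pos 11 = 'l'
  't' (pos 19) + 11 = pos 4 = 'e'
  'u' (pos 20) + 11 = pos 5 = 'f'
Result: davslef

davslef


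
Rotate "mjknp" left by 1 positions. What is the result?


Input: "mjknp", rotate left by 1
First 1 characters: "m"
Remaining characters: "jknp"
Concatenate remaining + first: "jknp" + "m" = "jknpm"

jknpm


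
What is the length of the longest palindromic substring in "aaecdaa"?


Input: "aaecdaa"
Checking substrings for palindromes:
  [0:2] "aa" (len 2) => palindrome
  [5:7] "aa" (len 2) => palindrome
Longest palindromic substring: "aa" with length 2

2


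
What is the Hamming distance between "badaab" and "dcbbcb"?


Comparing "badaab" and "dcbbcb" position by position:
  Position 0: 'b' vs 'd' => differ
  Position 1: 'a' vs 'c' => differ
  Position 2: 'd' vs 'b' => differ
  Position 3: 'a' vs 'b' => differ
  Position 4: 'a' vs 'c' => differ
  Position 5: 'b' vs 'b' => same
Total differences (Hamming distance): 5

5


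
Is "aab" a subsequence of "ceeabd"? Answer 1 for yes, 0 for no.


Check if "aab" is a subsequence of "ceeabd"
Greedy scan:
  Position 0 ('c'): no match needed
  Position 1 ('e'): no match needed
  Position 2 ('e'): no match needed
  Position 3 ('a'): matches sub[0] = 'a'
  Position 4 ('b'): no match needed
  Position 5 ('d'): no match needed
Only matched 1/3 characters => not a subsequence

0


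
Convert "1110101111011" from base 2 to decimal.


Input: "1110101111011" in base 2
Positional expansion:
  Digit '1' (value 1) x 2^12 = 4096
  Digit '1' (value 1) x 2^11 = 2048
  Digit '1' (value 1) x 2^10 = 1024
  Digit '0' (value 0) x 2^9 = 0
  Digit '1' (value 1) x 2^8 = 256
  Digit '0' (value 0) x 2^7 = 0
  Digit '1' (value 1) x 2^6 = 64
  Digit '1' (value 1) x 2^5 = 32
  Digit '1' (value 1) x 2^4 = 16
  Digit '1' (value 1) x 2^3 = 8
  Digit '0' (value 0) x 2^2 = 0
  Digit '1' (value 1) x 2^1 = 2
  Digit '1' (value 1) x 2^0 = 1
Sum = 7547

7547


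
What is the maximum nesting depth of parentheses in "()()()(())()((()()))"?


Input: "()()()(())()((()()))"
Tracking depth:
  Position 0 '(': depth becomes 1
  Position 1 ')': depth becomes 0
  Position 2 '(': depth becomes 1
  Position 3 ')': depth becomes 0
  Position 4 '(': depth becomes 1
  Position 5 ')': depth becomes 0
  Position 6 '(': depth becomes 1
  Position 7 '(': depth becomes 2
  Position 8 ')': depth becomes 1
  Position 9 ')': depth becomes 0
  Position 10 '(': depth becomes 1
  Position 11 ')': depth becomes 0
  Position 12 '(': depth becomes 1
  Position 13 '(': depth becomes 2
  Position 14 '(': depth becomes 3
  Position 15 ')': depth becomes 2
  Position 16 '(': depth becomes 3
  Position 17 ')': depth becomes 2
  Position 18 ')': depth becomes 1
  Position 19 ')': depth becomes 0
Maximum depth reached: 3

3


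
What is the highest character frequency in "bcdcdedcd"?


Input: bcdcdedcd
Character counts:
  'b': 1
  'c': 3
  'd': 4
  'e': 1
Maximum frequency: 4

4


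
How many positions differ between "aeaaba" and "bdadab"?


Comparing "aeaaba" and "bdadab" position by position:
  Position 0: 'a' vs 'b' => DIFFER
  Position 1: 'e' vs 'd' => DIFFER
  Position 2: 'a' vs 'a' => same
  Position 3: 'a' vs 'd' => DIFFER
  Position 4: 'b' vs 'a' => DIFFER
  Position 5: 'a' vs 'b' => DIFFER
Positions that differ: 5

5


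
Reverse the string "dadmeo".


Input: dadmeo
Reading characters right to left:
  Position 5: 'o'
  Position 4: 'e'
  Position 3: 'm'
  Position 2: 'd'
  Position 1: 'a'
  Position 0: 'd'
Reversed: oemdad

oemdad


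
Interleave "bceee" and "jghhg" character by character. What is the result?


Interleaving "bceee" and "jghhg":
  Position 0: 'b' from first, 'j' from second => "bj"
  Position 1: 'c' from first, 'g' from second => "cg"
  Position 2: 'e' from first, 'h' from second => "eh"
  Position 3: 'e' from first, 'h' from second => "eh"
  Position 4: 'e' from first, 'g' from second => "eg"
Result: bjcgeheheg

bjcgeheheg


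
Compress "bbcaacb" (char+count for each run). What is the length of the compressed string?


Input: bbcaacb
Runs:
  'b' x 2 => "b2"
  'c' x 1 => "c1"
  'a' x 2 => "a2"
  'c' x 1 => "c1"
  'b' x 1 => "b1"
Compressed: "b2c1a2c1b1"
Compressed length: 10

10


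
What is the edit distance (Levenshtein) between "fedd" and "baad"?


Computing edit distance: "fedd" -> "baad"
DP table:
           b    a    a    d
      0    1    2    3    4
  f   1    1    2    3    4
  e   2    2    2    3    4
  d   3    3    3    3    3
  d   4    4    4    4    3
Edit distance = dp[4][4] = 3

3


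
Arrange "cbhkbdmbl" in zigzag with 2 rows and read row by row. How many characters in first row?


Zigzag "cbhkbdmbl" into 2 rows:
Placing characters:
  'c' => row 0
  'b' => row 1
  'h' => row 0
  'k' => row 1
  'b' => row 0
  'd' => row 1
  'm' => row 0
  'b' => row 1
  'l' => row 0
Rows:
  Row 0: "chbml"
  Row 1: "bkdb"
First row length: 5

5


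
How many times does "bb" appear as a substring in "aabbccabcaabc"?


Searching for "bb" in "aabbccabcaabc"
Scanning each position:
  Position 0: "aa" => no
  Position 1: "ab" => no
  Position 2: "bb" => MATCH
  Position 3: "bc" => no
  Position 4: "cc" => no
  Position 5: "ca" => no
  Position 6: "ab" => no
  Position 7: "bc" => no
  Position 8: "ca" => no
  Position 9: "aa" => no
  Position 10: "ab" => no
  Position 11: "bc" => no
Total occurrences: 1

1


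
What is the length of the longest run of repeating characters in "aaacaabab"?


Input: "aaacaabab"
Scanning for longest run:
  Position 1 ('a'): continues run of 'a', length=2
  Position 2 ('a'): continues run of 'a', length=3
  Position 3 ('c'): new char, reset run to 1
  Position 4 ('a'): new char, reset run to 1
  Position 5 ('a'): continues run of 'a', length=2
  Position 6 ('b'): new char, reset run to 1
  Position 7 ('a'): new char, reset run to 1
  Position 8 ('b'): new char, reset run to 1
Longest run: 'a' with length 3

3


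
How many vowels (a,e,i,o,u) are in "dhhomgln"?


Input: dhhomgln
Checking each character:
  'd' at position 0: consonant
  'h' at position 1: consonant
  'h' at position 2: consonant
  'o' at position 3: vowel (running total: 1)
  'm' at position 4: consonant
  'g' at position 5: consonant
  'l' at position 6: consonant
  'n' at position 7: consonant
Total vowels: 1

1


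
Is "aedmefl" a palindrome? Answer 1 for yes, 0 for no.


Input: aedmefl
Reversed: lfemdea
  Compare pos 0 ('a') with pos 6 ('l'): MISMATCH
  Compare pos 1 ('e') with pos 5 ('f'): MISMATCH
  Compare pos 2 ('d') with pos 4 ('e'): MISMATCH
Result: not a palindrome

0


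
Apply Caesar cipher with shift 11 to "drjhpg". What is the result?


Caesar cipher: shift "drjhpg" by 11
  'd' (pos 3) + 11 = pos 14 = 'o'
  'r' (pos 17) + 11 = pos 2 = 'c'
  'j' (pos 9) + 11 = pos 20 = 'u'
  'h' (pos 7) + 11 = pos 18 = 's'
  'p' (pos 15) + 11 = pos 0 = 'a'
  'g' (pos 6) + 11 = pos 17 = 'r'
Result: ocusar

ocusar


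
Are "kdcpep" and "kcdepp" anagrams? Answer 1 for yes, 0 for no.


Strings: "kdcpep", "kcdepp"
Sorted first:  cdekpp
Sorted second: cdekpp
Sorted forms match => anagrams

1


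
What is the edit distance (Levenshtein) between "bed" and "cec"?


Computing edit distance: "bed" -> "cec"
DP table:
           c    e    c
      0    1    2    3
  b   1    1    2    3
  e   2    2    1    2
  d   3    3    2    2
Edit distance = dp[3][3] = 2

2


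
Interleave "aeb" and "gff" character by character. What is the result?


Interleaving "aeb" and "gff":
  Position 0: 'a' from first, 'g' from second => "ag"
  Position 1: 'e' from first, 'f' from second => "ef"
  Position 2: 'b' from first, 'f' from second => "bf"
Result: agefbf

agefbf


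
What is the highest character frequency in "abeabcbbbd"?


Input: abeabcbbbd
Character counts:
  'a': 2
  'b': 5
  'c': 1
  'd': 1
  'e': 1
Maximum frequency: 5

5


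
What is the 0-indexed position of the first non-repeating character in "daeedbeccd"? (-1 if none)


Input: daeedbeccd
Character frequencies:
  'a': 1
  'b': 1
  'c': 2
  'd': 3
  'e': 3
Scanning left to right for freq == 1:
  Position 0 ('d'): freq=3, skip
  Position 1 ('a'): unique! => answer = 1

1


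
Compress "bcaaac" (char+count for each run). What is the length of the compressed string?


Input: bcaaac
Runs:
  'b' x 1 => "b1"
  'c' x 1 => "c1"
  'a' x 3 => "a3"
  'c' x 1 => "c1"
Compressed: "b1c1a3c1"
Compressed length: 8

8


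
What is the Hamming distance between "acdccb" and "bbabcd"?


Comparing "acdccb" and "bbabcd" position by position:
  Position 0: 'a' vs 'b' => differ
  Position 1: 'c' vs 'b' => differ
  Position 2: 'd' vs 'a' => differ
  Position 3: 'c' vs 'b' => differ
  Position 4: 'c' vs 'c' => same
  Position 5: 'b' vs 'd' => differ
Total differences (Hamming distance): 5

5


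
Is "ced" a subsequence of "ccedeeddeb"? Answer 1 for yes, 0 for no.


Check if "ced" is a subsequence of "ccedeeddeb"
Greedy scan:
  Position 0 ('c'): matches sub[0] = 'c'
  Position 1 ('c'): no match needed
  Position 2 ('e'): matches sub[1] = 'e'
  Position 3 ('d'): matches sub[2] = 'd'
  Position 4 ('e'): no match needed
  Position 5 ('e'): no match needed
  Position 6 ('d'): no match needed
  Position 7 ('d'): no match needed
  Position 8 ('e'): no match needed
  Position 9 ('b'): no match needed
All 3 characters matched => is a subsequence

1


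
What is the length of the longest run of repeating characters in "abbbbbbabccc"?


Input: "abbbbbbabccc"
Scanning for longest run:
  Position 1 ('b'): new char, reset run to 1
  Position 2 ('b'): continues run of 'b', length=2
  Position 3 ('b'): continues run of 'b', length=3
  Position 4 ('b'): continues run of 'b', length=4
  Position 5 ('b'): continues run of 'b', length=5
  Position 6 ('b'): continues run of 'b', length=6
  Position 7 ('a'): new char, reset run to 1
  Position 8 ('b'): new char, reset run to 1
  Position 9 ('c'): new char, reset run to 1
  Position 10 ('c'): continues run of 'c', length=2
  Position 11 ('c'): continues run of 'c', length=3
Longest run: 'b' with length 6

6


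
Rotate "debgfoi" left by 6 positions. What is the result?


Input: "debgfoi", rotate left by 6
First 6 characters: "debgfo"
Remaining characters: "i"
Concatenate remaining + first: "i" + "debgfo" = "idebgfo"

idebgfo


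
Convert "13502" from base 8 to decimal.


Input: "13502" in base 8
Positional expansion:
  Digit '1' (value 1) x 8^4 = 4096
  Digit '3' (value 3) x 8^3 = 1536
  Digit '5' (value 5) x 8^2 = 320
  Digit '0' (value 0) x 8^1 = 0
  Digit '2' (value 2) x 8^0 = 2
Sum = 5954

5954


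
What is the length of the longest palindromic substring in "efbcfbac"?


Input: "efbcfbac"
Checking substrings for palindromes:
  No multi-char palindromic substrings found
Longest palindromic substring: "e" with length 1

1


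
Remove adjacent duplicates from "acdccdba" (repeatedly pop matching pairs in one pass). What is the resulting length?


Input: acdccdba
Stack-based adjacent duplicate removal:
  Read 'a': push. Stack: a
  Read 'c': push. Stack: ac
  Read 'd': push. Stack: acd
  Read 'c': push. Stack: acdc
  Read 'c': matches stack top 'c' => pop. Stack: acd
  Read 'd': matches stack top 'd' => pop. Stack: ac
  Read 'b': push. Stack: acb
  Read 'a': push. Stack: acba
Final stack: "acba" (length 4)

4


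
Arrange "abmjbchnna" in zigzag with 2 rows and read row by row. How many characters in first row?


Zigzag "abmjbchnna" into 2 rows:
Placing characters:
  'a' => row 0
  'b' => row 1
  'm' => row 0
  'j' => row 1
  'b' => row 0
  'c' => row 1
  'h' => row 0
  'n' => row 1
  'n' => row 0
  'a' => row 1
Rows:
  Row 0: "ambhn"
  Row 1: "bjcna"
First row length: 5

5


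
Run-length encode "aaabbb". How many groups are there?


Input: aaabbb
Scanning for consecutive runs:
  Group 1: 'a' x 3 (positions 0-2)
  Group 2: 'b' x 3 (positions 3-5)
Total groups: 2

2


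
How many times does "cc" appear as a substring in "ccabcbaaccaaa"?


Searching for "cc" in "ccabcbaaccaaa"
Scanning each position:
  Position 0: "cc" => MATCH
  Position 1: "ca" => no
  Position 2: "ab" => no
  Position 3: "bc" => no
  Position 4: "cb" => no
  Position 5: "ba" => no
  Position 6: "aa" => no
  Position 7: "ac" => no
  Position 8: "cc" => MATCH
  Position 9: "ca" => no
  Position 10: "aa" => no
  Position 11: "aa" => no
Total occurrences: 2

2


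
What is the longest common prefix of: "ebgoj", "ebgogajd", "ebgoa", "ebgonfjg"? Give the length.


Words: ebgoj, ebgogajd, ebgoa, ebgonfjg
  Position 0: all 'e' => match
  Position 1: all 'b' => match
  Position 2: all 'g' => match
  Position 3: all 'o' => match
  Position 4: ('j', 'g', 'a', 'n') => mismatch, stop
LCP = "ebgo" (length 4)

4


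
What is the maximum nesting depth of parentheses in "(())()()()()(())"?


Input: "(())()()()()(())"
Tracking depth:
  Position 0 '(': depth becomes 1
  Position 1 '(': depth becomes 2
  Position 2 ')': depth becomes 1
  Position 3 ')': depth becomes 0
  Position 4 '(': depth becomes 1
  Position 5 ')': depth becomes 0
  Position 6 '(': depth becomes 1
  Position 7 ')': depth becomes 0
  Position 8 '(': depth becomes 1
  Position 9 ')': depth becomes 0
  Position 10 '(': depth becomes 1
  Position 11 ')': depth becomes 0
  Position 12 '(': depth becomes 1
  Position 13 '(': depth becomes 2
  Position 14 ')': depth becomes 1
  Position 15 ')': depth becomes 0
Maximum depth reached: 2

2


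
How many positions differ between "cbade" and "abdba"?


Comparing "cbade" and "abdba" position by position:
  Position 0: 'c' vs 'a' => DIFFER
  Position 1: 'b' vs 'b' => same
  Position 2: 'a' vs 'd' => DIFFER
  Position 3: 'd' vs 'b' => DIFFER
  Position 4: 'e' vs 'a' => DIFFER
Positions that differ: 4

4


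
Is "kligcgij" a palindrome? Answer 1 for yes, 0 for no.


Input: kligcgij
Reversed: jigcgilk
  Compare pos 0 ('k') with pos 7 ('j'): MISMATCH
  Compare pos 1 ('l') with pos 6 ('i'): MISMATCH
  Compare pos 2 ('i') with pos 5 ('g'): MISMATCH
  Compare pos 3 ('g') with pos 4 ('c'): MISMATCH
Result: not a palindrome

0


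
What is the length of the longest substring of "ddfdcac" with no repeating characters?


Input: "ddfdcac"
Sliding window (track last position of each char):
  Position 0 ('d'): window [0,0] length 1 -- new best
  Position 1 ('d'): repeat (last at 0), move window start to 1
  Position 1 ('d'): window [1,1] length 1
  Position 2 ('f'): window [1,2] length 2 -- new best
  Position 3 ('d'): repeat (last at 1), move window start to 2
  Position 3 ('d'): window [2,3] length 2
  Position 4 ('c'): window [2,4] length 3 -- new best
  Position 5 ('a'): window [2,5] length 4 -- new best
  Position 6 ('c'): repeat (last at 4), move window start to 5
  Position 6 ('c'): window [5,6] length 2
Longest substring with no repeats: "fdca" with length 4

4


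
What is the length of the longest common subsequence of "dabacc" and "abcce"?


LCS of "dabacc" and "abcce"
DP table:
           a    b    c    c    e
      0    0    0    0    0    0
  d   0    0    0    0    0    0
  a   0    1    1    1    1    1
  b   0    1    2    2    2    2
  a   0    1    2    2    2    2
  c   0    1    2    3    3    3
  c   0    1    2    3    4    4
LCS length = dp[6][5] = 4

4


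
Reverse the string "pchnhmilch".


Input: pchnhmilch
Reading characters right to left:
  Position 9: 'h'
  Position 8: 'c'
  Position 7: 'l'
  Position 6: 'i'
  Position 5: 'm'
  Position 4: 'h'
  Position 3: 'n'
  Position 2: 'h'
  Position 1: 'c'
  Position 0: 'p'
Reversed: hclimhnhcp

hclimhnhcp


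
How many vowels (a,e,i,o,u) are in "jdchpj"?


Input: jdchpj
Checking each character:
  'j' at position 0: consonant
  'd' at position 1: consonant
  'c' at position 2: consonant
  'h' at position 3: consonant
  'p' at position 4: consonant
  'j' at position 5: consonant
Total vowels: 0

0


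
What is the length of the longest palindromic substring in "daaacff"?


Input: "daaacff"
Checking substrings for palindromes:
  [1:4] "aaa" (len 3) => palindrome
  [1:3] "aa" (len 2) => palindrome
  [2:4] "aa" (len 2) => palindrome
  [5:7] "ff" (len 2) => palindrome
Longest palindromic substring: "aaa" with length 3

3


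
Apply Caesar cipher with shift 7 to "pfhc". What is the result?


Caesar cipher: shift "pfhc" by 7
  'p' (pos 15) + 7 = pos 22 = 'w'
  'f' (pos 5) + 7 = pos 12 = 'm'
  'h' (pos 7) + 7 = pos 14 = 'o'
  'c' (pos 2) + 7 = pos 9 = 'j'
Result: wmoj

wmoj


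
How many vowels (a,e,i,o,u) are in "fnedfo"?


Input: fnedfo
Checking each character:
  'f' at position 0: consonant
  'n' at position 1: consonant
  'e' at position 2: vowel (running total: 1)
  'd' at position 3: consonant
  'f' at position 4: consonant
  'o' at position 5: vowel (running total: 2)
Total vowels: 2

2


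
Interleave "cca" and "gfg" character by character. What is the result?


Interleaving "cca" and "gfg":
  Position 0: 'c' from first, 'g' from second => "cg"
  Position 1: 'c' from first, 'f' from second => "cf"
  Position 2: 'a' from first, 'g' from second => "ag"
Result: cgcfag

cgcfag


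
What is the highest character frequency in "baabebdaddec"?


Input: baabebdaddec
Character counts:
  'a': 3
  'b': 3
  'c': 1
  'd': 3
  'e': 2
Maximum frequency: 3

3


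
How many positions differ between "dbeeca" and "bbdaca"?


Comparing "dbeeca" and "bbdaca" position by position:
  Position 0: 'd' vs 'b' => DIFFER
  Position 1: 'b' vs 'b' => same
  Position 2: 'e' vs 'd' => DIFFER
  Position 3: 'e' vs 'a' => DIFFER
  Position 4: 'c' vs 'c' => same
  Position 5: 'a' vs 'a' => same
Positions that differ: 3

3


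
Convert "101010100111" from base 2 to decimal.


Input: "101010100111" in base 2
Positional expansion:
  Digit '1' (value 1) x 2^11 = 2048
  Digit '0' (value 0) x 2^10 = 0
  Digit '1' (value 1) x 2^9 = 512
  Digit '0' (value 0) x 2^8 = 0
  Digit '1' (value 1) x 2^7 = 128
  Digit '0' (value 0) x 2^6 = 0
  Digit '1' (value 1) x 2^5 = 32
  Digit '0' (value 0) x 2^4 = 0
  Digit '0' (value 0) x 2^3 = 0
  Digit '1' (value 1) x 2^2 = 4
  Digit '1' (value 1) x 2^1 = 2
  Digit '1' (value 1) x 2^0 = 1
Sum = 2727

2727


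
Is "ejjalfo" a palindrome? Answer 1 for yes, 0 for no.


Input: ejjalfo
Reversed: oflajje
  Compare pos 0 ('e') with pos 6 ('o'): MISMATCH
  Compare pos 1 ('j') with pos 5 ('f'): MISMATCH
  Compare pos 2 ('j') with pos 4 ('l'): MISMATCH
Result: not a palindrome

0


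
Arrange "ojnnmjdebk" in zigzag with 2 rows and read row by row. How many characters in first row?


Zigzag "ojnnmjdebk" into 2 rows:
Placing characters:
  'o' => row 0
  'j' => row 1
  'n' => row 0
  'n' => row 1
  'm' => row 0
  'j' => row 1
  'd' => row 0
  'e' => row 1
  'b' => row 0
  'k' => row 1
Rows:
  Row 0: "onmdb"
  Row 1: "jnjek"
First row length: 5

5


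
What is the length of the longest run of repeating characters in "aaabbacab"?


Input: "aaabbacab"
Scanning for longest run:
  Position 1 ('a'): continues run of 'a', length=2
  Position 2 ('a'): continues run of 'a', length=3
  Position 3 ('b'): new char, reset run to 1
  Position 4 ('b'): continues run of 'b', length=2
  Position 5 ('a'): new char, reset run to 1
  Position 6 ('c'): new char, reset run to 1
  Position 7 ('a'): new char, reset run to 1
  Position 8 ('b'): new char, reset run to 1
Longest run: 'a' with length 3

3


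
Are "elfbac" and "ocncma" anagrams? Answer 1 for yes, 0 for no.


Strings: "elfbac", "ocncma"
Sorted first:  abcefl
Sorted second: accmno
Differ at position 1: 'b' vs 'c' => not anagrams

0


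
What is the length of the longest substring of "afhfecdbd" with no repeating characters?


Input: "afhfecdbd"
Sliding window (track last position of each char):
  Position 0 ('a'): window [0,0] length 1 -- new best
  Position 1 ('f'): window [0,1] length 2 -- new best
  Position 2 ('h'): window [0,2] length 3 -- new best
  Position 3 ('f'): repeat (last at 1), move window start to 2
  Position 3 ('f'): window [2,3] length 2
  Position 4 ('e'): window [2,4] length 3
  Position 5 ('c'): window [2,5] length 4 -- new best
  Position 6 ('d'): window [2,6] length 5 -- new best
  Position 7 ('b'): window [2,7] length 6 -- new best
  Position 8 ('d'): repeat (last at 6), move window start to 7
  Position 8 ('d'): window [7,8] length 2
Longest substring with no repeats: "hfecdb" with length 6

6


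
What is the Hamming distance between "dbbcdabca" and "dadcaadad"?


Comparing "dbbcdabca" and "dadcaadad" position by position:
  Position 0: 'd' vs 'd' => same
  Position 1: 'b' vs 'a' => differ
  Position 2: 'b' vs 'd' => differ
  Position 3: 'c' vs 'c' => same
  Position 4: 'd' vs 'a' => differ
  Position 5: 'a' vs 'a' => same
  Position 6: 'b' vs 'd' => differ
  Position 7: 'c' vs 'a' => differ
  Position 8: 'a' vs 'd' => differ
Total differences (Hamming distance): 6

6


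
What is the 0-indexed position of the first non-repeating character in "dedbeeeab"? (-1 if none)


Input: dedbeeeab
Character frequencies:
  'a': 1
  'b': 2
  'd': 2
  'e': 4
Scanning left to right for freq == 1:
  Position 0 ('d'): freq=2, skip
  Position 1 ('e'): freq=4, skip
  Position 2 ('d'): freq=2, skip
  Position 3 ('b'): freq=2, skip
  Position 4 ('e'): freq=4, skip
  Position 5 ('e'): freq=4, skip
  Position 6 ('e'): freq=4, skip
  Position 7 ('a'): unique! => answer = 7

7


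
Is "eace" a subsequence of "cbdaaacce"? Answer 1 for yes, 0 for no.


Check if "eace" is a subsequence of "cbdaaacce"
Greedy scan:
  Position 0 ('c'): no match needed
  Position 1 ('b'): no match needed
  Position 2 ('d'): no match needed
  Position 3 ('a'): no match needed
  Position 4 ('a'): no match needed
  Position 5 ('a'): no match needed
  Position 6 ('c'): no match needed
  Position 7 ('c'): no match needed
  Position 8 ('e'): matches sub[0] = 'e'
Only matched 1/4 characters => not a subsequence

0


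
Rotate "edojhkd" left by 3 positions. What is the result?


Input: "edojhkd", rotate left by 3
First 3 characters: "edo"
Remaining characters: "jhkd"
Concatenate remaining + first: "jhkd" + "edo" = "jhkdedo"

jhkdedo


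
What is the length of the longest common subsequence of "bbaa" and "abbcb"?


LCS of "bbaa" and "abbcb"
DP table:
           a    b    b    c    b
      0    0    0    0    0    0
  b   0    0    1    1    1    1
  b   0    0    1    2    2    2
  a   0    1    1    2    2    2
  a   0    1    1    2    2    2
LCS length = dp[4][5] = 2

2


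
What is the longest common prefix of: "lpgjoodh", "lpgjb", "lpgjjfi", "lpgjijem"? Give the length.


Words: lpgjoodh, lpgjb, lpgjjfi, lpgjijem
  Position 0: all 'l' => match
  Position 1: all 'p' => match
  Position 2: all 'g' => match
  Position 3: all 'j' => match
  Position 4: ('o', 'b', 'j', 'i') => mismatch, stop
LCP = "lpgj" (length 4)

4


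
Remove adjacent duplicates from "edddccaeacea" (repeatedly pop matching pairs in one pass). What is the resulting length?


Input: edddccaeacea
Stack-based adjacent duplicate removal:
  Read 'e': push. Stack: e
  Read 'd': push. Stack: ed
  Read 'd': matches stack top 'd' => pop. Stack: e
  Read 'd': push. Stack: ed
  Read 'c': push. Stack: edc
  Read 'c': matches stack top 'c' => pop. Stack: ed
  Read 'a': push. Stack: eda
  Read 'e': push. Stack: edae
  Read 'a': push. Stack: edaea
  Read 'c': push. Stack: edaeac
  Read 'e': push. Stack: edaeace
  Read 'a': push. Stack: edaeacea
Final stack: "edaeacea" (length 8)

8


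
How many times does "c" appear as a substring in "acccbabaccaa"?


Searching for "c" in "acccbabaccaa"
Scanning each position:
  Position 0: "a" => no
  Position 1: "c" => MATCH
  Position 2: "c" => MATCH
  Position 3: "c" => MATCH
  Position 4: "b" => no
  Position 5: "a" => no
  Position 6: "b" => no
  Position 7: "a" => no
  Position 8: "c" => MATCH
  Position 9: "c" => MATCH
  Position 10: "a" => no
  Position 11: "a" => no
Total occurrences: 5

5


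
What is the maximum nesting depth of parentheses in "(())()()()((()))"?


Input: "(())()()()((()))"
Tracking depth:
  Position 0 '(': depth becomes 1
  Position 1 '(': depth becomes 2
  Position 2 ')': depth becomes 1
  Position 3 ')': depth becomes 0
  Position 4 '(': depth becomes 1
  Position 5 ')': depth becomes 0
  Position 6 '(': depth becomes 1
  Position 7 ')': depth becomes 0
  Position 8 '(': depth becomes 1
  Position 9 ')': depth becomes 0
  Position 10 '(': depth becomes 1
  Position 11 '(': depth becomes 2
  Position 12 '(': depth becomes 3
  Position 13 ')': depth becomes 2
  Position 14 ')': depth becomes 1
  Position 15 ')': depth becomes 0
Maximum depth reached: 3

3


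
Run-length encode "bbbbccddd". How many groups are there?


Input: bbbbccddd
Scanning for consecutive runs:
  Group 1: 'b' x 4 (positions 0-3)
  Group 2: 'c' x 2 (positions 4-5)
  Group 3: 'd' x 3 (positions 6-8)
Total groups: 3

3


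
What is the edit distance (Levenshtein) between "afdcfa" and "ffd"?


Computing edit distance: "afdcfa" -> "ffd"
DP table:
           f    f    d
      0    1    2    3
  a   1    1    2    3
  f   2    1    1    2
  d   3    2    2    1
  c   4    3    3    2
  f   5    4    3    3
  a   6    5    4    4
Edit distance = dp[6][3] = 4

4


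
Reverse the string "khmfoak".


Input: khmfoak
Reading characters right to left:
  Position 6: 'k'
  Position 5: 'a'
  Position 4: 'o'
  Position 3: 'f'
  Position 2: 'm'
  Position 1: 'h'
  Position 0: 'k'
Reversed: kaofmhk

kaofmhk


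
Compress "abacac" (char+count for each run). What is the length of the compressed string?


Input: abacac
Runs:
  'a' x 1 => "a1"
  'b' x 1 => "b1"
  'a' x 1 => "a1"
  'c' x 1 => "c1"
  'a' x 1 => "a1"
  'c' x 1 => "c1"
Compressed: "a1b1a1c1a1c1"
Compressed length: 12

12


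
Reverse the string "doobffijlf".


Input: doobffijlf
Reading characters right to left:
  Position 9: 'f'
  Position 8: 'l'
  Position 7: 'j'
  Position 6: 'i'
  Position 5: 'f'
  Position 4: 'f'
  Position 3: 'b'
  Position 2: 'o'
  Position 1: 'o'
  Position 0: 'd'
Reversed: fljiffbood

fljiffbood


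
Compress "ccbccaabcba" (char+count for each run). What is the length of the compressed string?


Input: ccbccaabcba
Runs:
  'c' x 2 => "c2"
  'b' x 1 => "b1"
  'c' x 2 => "c2"
  'a' x 2 => "a2"
  'b' x 1 => "b1"
  'c' x 1 => "c1"
  'b' x 1 => "b1"
  'a' x 1 => "a1"
Compressed: "c2b1c2a2b1c1b1a1"
Compressed length: 16

16


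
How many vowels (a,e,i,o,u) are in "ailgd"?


Input: ailgd
Checking each character:
  'a' at position 0: vowel (running total: 1)
  'i' at position 1: vowel (running total: 2)
  'l' at position 2: consonant
  'g' at position 3: consonant
  'd' at position 4: consonant
Total vowels: 2

2


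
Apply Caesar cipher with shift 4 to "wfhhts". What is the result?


Caesar cipher: shift "wfhhts" by 4
  'w' (pos 22) + 4 = pos 0 = 'a'
  'f' (pos 5) + 4 = pos 9 = 'j'
  'h' (pos 7) + 4 = pos 11 = 'l'
  'h' (pos 7) + 4 = pos 11 = 'l'
  't' (pos 19) + 4 = pos 23 = 'x'
  's' (pos 18) + 4 = pos 22 = 'w'
Result: ajllxw

ajllxw


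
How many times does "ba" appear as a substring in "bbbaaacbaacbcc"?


Searching for "ba" in "bbbaaacbaacbcc"
Scanning each position:
  Position 0: "bb" => no
  Position 1: "bb" => no
  Position 2: "ba" => MATCH
  Position 3: "aa" => no
  Position 4: "aa" => no
  Position 5: "ac" => no
  Position 6: "cb" => no
  Position 7: "ba" => MATCH
  Position 8: "aa" => no
  Position 9: "ac" => no
  Position 10: "cb" => no
  Position 11: "bc" => no
  Position 12: "cc" => no
Total occurrences: 2

2


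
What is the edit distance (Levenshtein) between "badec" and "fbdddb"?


Computing edit distance: "badec" -> "fbdddb"
DP table:
           f    b    d    d    d    b
      0    1    2    3    4    5    6
  b   1    1    1    2    3    4    5
  a   2    2    2    2    3    4    5
  d   3    3    3    2    2    3    4
  e   4    4    4    3    3    3    4
  c   5    5    5    4    4    4    4
Edit distance = dp[5][6] = 4

4


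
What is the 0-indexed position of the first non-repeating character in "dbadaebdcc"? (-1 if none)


Input: dbadaebdcc
Character frequencies:
  'a': 2
  'b': 2
  'c': 2
  'd': 3
  'e': 1
Scanning left to right for freq == 1:
  Position 0 ('d'): freq=3, skip
  Position 1 ('b'): freq=2, skip
  Position 2 ('a'): freq=2, skip
  Position 3 ('d'): freq=3, skip
  Position 4 ('a'): freq=2, skip
  Position 5 ('e'): unique! => answer = 5

5


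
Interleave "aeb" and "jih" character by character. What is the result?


Interleaving "aeb" and "jih":
  Position 0: 'a' from first, 'j' from second => "aj"
  Position 1: 'e' from first, 'i' from second => "ei"
  Position 2: 'b' from first, 'h' from second => "bh"
Result: ajeibh

ajeibh


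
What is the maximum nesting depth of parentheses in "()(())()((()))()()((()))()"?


Input: "()(())()((()))()()((()))()"
Tracking depth:
  Position 0 '(': depth becomes 1
  Position 1 ')': depth becomes 0
  Position 2 '(': depth becomes 1
  Position 3 '(': depth becomes 2
  Position 4 ')': depth becomes 1
  Position 5 ')': depth becomes 0
  Position 6 '(': depth becomes 1
  Position 7 ')': depth becomes 0
  Position 8 '(': depth becomes 1
  Position 9 '(': depth becomes 2
  Position 10 '(': depth becomes 3
  Position 11 ')': depth becomes 2
  Position 12 ')': depth becomes 1
  Position 13 ')': depth becomes 0
  Position 14 '(': depth becomes 1
  Position 15 ')': depth becomes 0
  Position 16 '(': depth becomes 1
  Position 17 ')': depth becomes 0
  Position 18 '(': depth becomes 1
  Position 19 '(': depth becomes 2
  Position 20 '(': depth becomes 3
  Position 21 ')': depth becomes 2
  Position 22 ')': depth becomes 1
  Position 23 ')': depth becomes 0
  Position 24 '(': depth becomes 1
  Position 25 ')': depth becomes 0
Maximum depth reached: 3

3


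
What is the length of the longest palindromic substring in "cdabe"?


Input: "cdabe"
Checking substrings for palindromes:
  No multi-char palindromic substrings found
Longest palindromic substring: "c" with length 1

1


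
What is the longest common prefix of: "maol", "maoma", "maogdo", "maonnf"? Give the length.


Words: maol, maoma, maogdo, maonnf
  Position 0: all 'm' => match
  Position 1: all 'a' => match
  Position 2: all 'o' => match
  Position 3: ('l', 'm', 'g', 'n') => mismatch, stop
LCP = "mao" (length 3)

3


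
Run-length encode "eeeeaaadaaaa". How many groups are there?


Input: eeeeaaadaaaa
Scanning for consecutive runs:
  Group 1: 'e' x 4 (positions 0-3)
  Group 2: 'a' x 3 (positions 4-6)
  Group 3: 'd' x 1 (positions 7-7)
  Group 4: 'a' x 4 (positions 8-11)
Total groups: 4

4


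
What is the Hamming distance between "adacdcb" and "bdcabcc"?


Comparing "adacdcb" and "bdcabcc" position by position:
  Position 0: 'a' vs 'b' => differ
  Position 1: 'd' vs 'd' => same
  Position 2: 'a' vs 'c' => differ
  Position 3: 'c' vs 'a' => differ
  Position 4: 'd' vs 'b' => differ
  Position 5: 'c' vs 'c' => same
  Position 6: 'b' vs 'c' => differ
Total differences (Hamming distance): 5

5


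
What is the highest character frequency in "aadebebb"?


Input: aadebebb
Character counts:
  'a': 2
  'b': 3
  'd': 1
  'e': 2
Maximum frequency: 3

3


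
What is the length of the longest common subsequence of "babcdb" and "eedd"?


LCS of "babcdb" and "eedd"
DP table:
           e    e    d    d
      0    0    0    0    0
  b   0    0    0    0    0
  a   0    0    0    0    0
  b   0    0    0    0    0
  c   0    0    0    0    0
  d   0    0    0    1    1
  b   0    0    0    1    1
LCS length = dp[6][4] = 1

1


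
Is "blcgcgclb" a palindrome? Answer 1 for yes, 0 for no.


Input: blcgcgclb
Reversed: blcgcgclb
  Compare pos 0 ('b') with pos 8 ('b'): match
  Compare pos 1 ('l') with pos 7 ('l'): match
  Compare pos 2 ('c') with pos 6 ('c'): match
  Compare pos 3 ('g') with pos 5 ('g'): match
Result: palindrome

1


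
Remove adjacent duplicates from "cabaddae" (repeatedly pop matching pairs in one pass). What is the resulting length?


Input: cabaddae
Stack-based adjacent duplicate removal:
  Read 'c': push. Stack: c
  Read 'a': push. Stack: ca
  Read 'b': push. Stack: cab
  Read 'a': push. Stack: caba
  Read 'd': push. Stack: cabad
  Read 'd': matches stack top 'd' => pop. Stack: caba
  Read 'a': matches stack top 'a' => pop. Stack: cab
  Read 'e': push. Stack: cabe
Final stack: "cabe" (length 4)

4


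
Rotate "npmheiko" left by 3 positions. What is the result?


Input: "npmheiko", rotate left by 3
First 3 characters: "npm"
Remaining characters: "heiko"
Concatenate remaining + first: "heiko" + "npm" = "heikonpm"

heikonpm


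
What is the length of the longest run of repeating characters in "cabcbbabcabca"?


Input: "cabcbbabcabca"
Scanning for longest run:
  Position 1 ('a'): new char, reset run to 1
  Position 2 ('b'): new char, reset run to 1
  Position 3 ('c'): new char, reset run to 1
  Position 4 ('b'): new char, reset run to 1
  Position 5 ('b'): continues run of 'b', length=2
  Position 6 ('a'): new char, reset run to 1
  Position 7 ('b'): new char, reset run to 1
  Position 8 ('c'): new char, reset run to 1
  Position 9 ('a'): new char, reset run to 1
  Position 10 ('b'): new char, reset run to 1
  Position 11 ('c'): new char, reset run to 1
  Position 12 ('a'): new char, reset run to 1
Longest run: 'b' with length 2

2


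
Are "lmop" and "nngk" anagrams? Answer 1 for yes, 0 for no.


Strings: "lmop", "nngk"
Sorted first:  lmop
Sorted second: gknn
Differ at position 0: 'l' vs 'g' => not anagrams

0


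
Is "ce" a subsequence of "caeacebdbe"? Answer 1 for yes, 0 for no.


Check if "ce" is a subsequence of "caeacebdbe"
Greedy scan:
  Position 0 ('c'): matches sub[0] = 'c'
  Position 1 ('a'): no match needed
  Position 2 ('e'): matches sub[1] = 'e'
  Position 3 ('a'): no match needed
  Position 4 ('c'): no match needed
  Position 5 ('e'): no match needed
  Position 6 ('b'): no match needed
  Position 7 ('d'): no match needed
  Position 8 ('b'): no match needed
  Position 9 ('e'): no match needed
All 2 characters matched => is a subsequence

1


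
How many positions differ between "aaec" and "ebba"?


Comparing "aaec" and "ebba" position by position:
  Position 0: 'a' vs 'e' => DIFFER
  Position 1: 'a' vs 'b' => DIFFER
  Position 2: 'e' vs 'b' => DIFFER
  Position 3: 'c' vs 'a' => DIFFER
Positions that differ: 4

4


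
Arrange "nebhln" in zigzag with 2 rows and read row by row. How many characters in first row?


Zigzag "nebhln" into 2 rows:
Placing characters:
  'n' => row 0
  'e' => row 1
  'b' => row 0
  'h' => row 1
  'l' => row 0
  'n' => row 1
Rows:
  Row 0: "nbl"
  Row 1: "ehn"
First row length: 3

3


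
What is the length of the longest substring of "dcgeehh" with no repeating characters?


Input: "dcgeehh"
Sliding window (track last position of each char):
  Position 0 ('d'): window [0,0] length 1 -- new best
  Position 1 ('c'): window [0,1] length 2 -- new best
  Position 2 ('g'): window [0,2] length 3 -- new best
  Position 3 ('e'): window [0,3] length 4 -- new best
  Position 4 ('e'): repeat (last at 3), move window start to 4
  Position 4 ('e'): window [4,4] length 1
  Position 5 ('h'): window [4,5] length 2
  Position 6 ('h'): repeat (last at 5), move window start to 6
  Position 6 ('h'): window [6,6] length 1
Longest substring with no repeats: "dcge" with length 4

4


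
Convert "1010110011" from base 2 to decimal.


Input: "1010110011" in base 2
Positional expansion:
  Digit '1' (value 1) x 2^9 = 512
  Digit '0' (value 0) x 2^8 = 0
  Digit '1' (value 1) x 2^7 = 128
  Digit '0' (value 0) x 2^6 = 0
  Digit '1' (value 1) x 2^5 = 32
  Digit '1' (value 1) x 2^4 = 16
  Digit '0' (value 0) x 2^3 = 0
  Digit '0' (value 0) x 2^2 = 0
  Digit '1' (value 1) x 2^1 = 2
  Digit '1' (value 1) x 2^0 = 1
Sum = 691

691


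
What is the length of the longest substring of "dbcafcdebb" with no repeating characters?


Input: "dbcafcdebb"
Sliding window (track last position of each char):
  Position 0 ('d'): window [0,0] length 1 -- new best
  Position 1 ('b'): window [0,1] length 2 -- new best
  Position 2 ('c'): window [0,2] length 3 -- new best
  Position 3 ('a'): window [0,3] length 4 -- new best
  Position 4 ('f'): window [0,4] length 5 -- new best
  Position 5 ('c'): repeat (last at 2), move window start to 3
  Position 5 ('c'): window [3,5] length 3
  Position 6 ('d'): window [3,6] length 4
  Position 7 ('e'): window [3,7] length 5
  Position 8 ('b'): window [3,8] length 6 -- new best
  Position 9 ('b'): repeat (last at 8), move window start to 9
  Position 9 ('b'): window [9,9] length 1
Longest substring with no repeats: "afcdeb" with length 6

6


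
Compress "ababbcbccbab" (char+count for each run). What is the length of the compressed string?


Input: ababbcbccbab
Runs:
  'a' x 1 => "a1"
  'b' x 1 => "b1"
  'a' x 1 => "a1"
  'b' x 2 => "b2"
  'c' x 1 => "c1"
  'b' x 1 => "b1"
  'c' x 2 => "c2"
  'b' x 1 => "b1"
  'a' x 1 => "a1"
  'b' x 1 => "b1"
Compressed: "a1b1a1b2c1b1c2b1a1b1"
Compressed length: 20

20


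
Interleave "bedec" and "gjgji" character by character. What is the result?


Interleaving "bedec" and "gjgji":
  Position 0: 'b' from first, 'g' from second => "bg"
  Position 1: 'e' from first, 'j' from second => "ej"
  Position 2: 'd' from first, 'g' from second => "dg"
  Position 3: 'e' from first, 'j' from second => "ej"
  Position 4: 'c' from first, 'i' from second => "ci"
Result: bgejdgejci

bgejdgejci


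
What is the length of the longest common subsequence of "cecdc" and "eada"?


LCS of "cecdc" and "eada"
DP table:
           e    a    d    a
      0    0    0    0    0
  c   0    0    0    0    0
  e   0    1    1    1    1
  c   0    1    1    1    1
  d   0    1    1    2    2
  c   0    1    1    2    2
LCS length = dp[5][4] = 2

2


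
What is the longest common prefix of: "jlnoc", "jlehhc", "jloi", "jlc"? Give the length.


Words: jlnoc, jlehhc, jloi, jlc
  Position 0: all 'j' => match
  Position 1: all 'l' => match
  Position 2: ('n', 'e', 'o', 'c') => mismatch, stop
LCP = "jl" (length 2)

2


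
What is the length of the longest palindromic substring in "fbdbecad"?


Input: "fbdbecad"
Checking substrings for palindromes:
  [1:4] "bdb" (len 3) => palindrome
Longest palindromic substring: "bdb" with length 3

3


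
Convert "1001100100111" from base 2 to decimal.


Input: "1001100100111" in base 2
Positional expansion:
  Digit '1' (value 1) x 2^12 = 4096
  Digit '0' (value 0) x 2^11 = 0
  Digit '0' (value 0) x 2^10 = 0
  Digit '1' (value 1) x 2^9 = 512
  Digit '1' (value 1) x 2^8 = 256
  Digit '0' (value 0) x 2^7 = 0
  Digit '0' (value 0) x 2^6 = 0
  Digit '1' (value 1) x 2^5 = 32
  Digit '0' (value 0) x 2^4 = 0
  Digit '0' (value 0) x 2^3 = 0
  Digit '1' (value 1) x 2^2 = 4
  Digit '1' (value 1) x 2^1 = 2
  Digit '1' (value 1) x 2^0 = 1
Sum = 4903

4903


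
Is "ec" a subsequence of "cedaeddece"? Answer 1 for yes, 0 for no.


Check if "ec" is a subsequence of "cedaeddece"
Greedy scan:
  Position 0 ('c'): no match needed
  Position 1 ('e'): matches sub[0] = 'e'
  Position 2 ('d'): no match needed
  Position 3 ('a'): no match needed
  Position 4 ('e'): no match needed
  Position 5 ('d'): no match needed
  Position 6 ('d'): no match needed
  Position 7 ('e'): no match needed
  Position 8 ('c'): matches sub[1] = 'c'
  Position 9 ('e'): no match needed
All 2 characters matched => is a subsequence

1


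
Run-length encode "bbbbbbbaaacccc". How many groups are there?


Input: bbbbbbbaaacccc
Scanning for consecutive runs:
  Group 1: 'b' x 7 (positions 0-6)
  Group 2: 'a' x 3 (positions 7-9)
  Group 3: 'c' x 4 (positions 10-13)
Total groups: 3

3
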